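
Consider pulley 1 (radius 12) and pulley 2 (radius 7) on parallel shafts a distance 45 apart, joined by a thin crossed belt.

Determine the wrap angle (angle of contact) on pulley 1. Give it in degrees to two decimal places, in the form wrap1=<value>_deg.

crossed belt: β = asin((r1+r2)/C) = asin(19/45) = 24.9750°
wrap1 = wrap2 = π + 2β = 229.9499°

wrap1=229.95_deg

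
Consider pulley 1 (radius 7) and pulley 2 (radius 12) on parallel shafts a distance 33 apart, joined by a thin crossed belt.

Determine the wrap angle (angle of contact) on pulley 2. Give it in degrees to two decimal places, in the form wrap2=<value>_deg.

crossed belt: β = asin((r1+r2)/C) = asin(19/33) = 35.1527°
wrap1 = wrap2 = π + 2β = 250.3054°

wrap2=250.31_deg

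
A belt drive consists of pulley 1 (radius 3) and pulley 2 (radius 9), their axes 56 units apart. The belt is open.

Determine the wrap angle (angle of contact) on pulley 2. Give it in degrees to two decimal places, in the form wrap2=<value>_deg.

open belt: β = asin((r2−r1)/C) = asin(6/56) = 6.1506°
wrap1 = π − 2β = 167.6987°
wrap2 = π + 2β = 192.3013°

wrap2=192.30_deg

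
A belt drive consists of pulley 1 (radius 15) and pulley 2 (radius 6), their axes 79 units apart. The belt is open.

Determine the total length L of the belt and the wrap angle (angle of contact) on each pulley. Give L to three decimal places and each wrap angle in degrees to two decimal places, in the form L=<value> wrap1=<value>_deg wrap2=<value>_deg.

open belt: β = asin((r2−r1)/C) = asin(-9/79) = -6.5416°
wrap1 = π − 2β = 193.0831°
wrap2 = π + 2β = 166.9169°
tangent length = C·cosβ = 78.4857
L = r1·wrap1 + r2·wrap2 + 2·C·cosβ = 15·3.3699 + 6·2.9132 + 2·78.4857 = 224.9999

L=225.000 wrap1=193.08_deg wrap2=166.92_deg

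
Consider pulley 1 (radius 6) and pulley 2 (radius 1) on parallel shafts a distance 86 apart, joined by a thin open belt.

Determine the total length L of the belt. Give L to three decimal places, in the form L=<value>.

L=194.282

open belt: β = asin((r2−r1)/C) = asin(-5/86) = -3.3330°
wrap1 = π − 2β = 186.6661°
wrap2 = π + 2β = 173.3339°
tangent length = C·cosβ = 85.8545
L = r1·wrap1 + r2·wrap2 + 2·C·cosβ = 6·3.2579 + 1·3.0252 + 2·85.8545 = 194.2819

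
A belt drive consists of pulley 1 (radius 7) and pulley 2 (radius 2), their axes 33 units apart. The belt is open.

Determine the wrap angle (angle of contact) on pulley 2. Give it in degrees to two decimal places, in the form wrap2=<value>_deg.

wrap2=162.57_deg

open belt: β = asin((r2−r1)/C) = asin(-5/33) = -8.7147°
wrap1 = π − 2β = 197.4295°
wrap2 = π + 2β = 162.5705°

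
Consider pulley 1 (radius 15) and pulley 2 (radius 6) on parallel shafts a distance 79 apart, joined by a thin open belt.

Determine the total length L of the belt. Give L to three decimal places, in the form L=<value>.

open belt: β = asin((r2−r1)/C) = asin(-9/79) = -6.5416°
wrap1 = π − 2β = 193.0831°
wrap2 = π + 2β = 166.9169°
tangent length = C·cosβ = 78.4857
L = r1·wrap1 + r2·wrap2 + 2·C·cosβ = 15·3.3699 + 6·2.9132 + 2·78.4857 = 224.9999

L=225.000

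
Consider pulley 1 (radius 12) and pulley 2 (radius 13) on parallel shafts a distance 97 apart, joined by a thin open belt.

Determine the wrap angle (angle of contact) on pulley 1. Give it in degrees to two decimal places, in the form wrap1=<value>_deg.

wrap1=178.82_deg

open belt: β = asin((r2−r1)/C) = asin(1/97) = 0.5907°
wrap1 = π − 2β = 178.8186°
wrap2 = π + 2β = 181.1814°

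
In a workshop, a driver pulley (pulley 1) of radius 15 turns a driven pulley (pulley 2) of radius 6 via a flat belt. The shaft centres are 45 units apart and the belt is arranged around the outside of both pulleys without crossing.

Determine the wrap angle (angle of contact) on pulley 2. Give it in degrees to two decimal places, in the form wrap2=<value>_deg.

open belt: β = asin((r2−r1)/C) = asin(-9/45) = -11.5370°
wrap1 = π − 2β = 203.0739°
wrap2 = π + 2β = 156.9261°

wrap2=156.93_deg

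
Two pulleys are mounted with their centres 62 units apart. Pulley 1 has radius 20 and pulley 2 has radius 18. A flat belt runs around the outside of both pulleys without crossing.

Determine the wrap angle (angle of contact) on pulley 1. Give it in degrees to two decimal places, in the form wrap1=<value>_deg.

wrap1=183.70_deg

open belt: β = asin((r2−r1)/C) = asin(-2/62) = -1.8486°
wrap1 = π − 2β = 183.6971°
wrap2 = π + 2β = 176.3029°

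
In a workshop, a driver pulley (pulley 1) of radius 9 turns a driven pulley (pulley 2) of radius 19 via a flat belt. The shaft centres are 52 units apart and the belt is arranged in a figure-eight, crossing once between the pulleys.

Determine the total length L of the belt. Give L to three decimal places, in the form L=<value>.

crossed belt: β = asin((r1+r2)/C) = asin(28/52) = 32.5790°
wrap1 = wrap2 = π + 2β = 245.1579°
tangent length = C·cosβ = 43.8178
L = (r1+r2)·wrap + 2·C·cosβ = 28·4.2788 + 2·43.8178 = 207.4424

L=207.442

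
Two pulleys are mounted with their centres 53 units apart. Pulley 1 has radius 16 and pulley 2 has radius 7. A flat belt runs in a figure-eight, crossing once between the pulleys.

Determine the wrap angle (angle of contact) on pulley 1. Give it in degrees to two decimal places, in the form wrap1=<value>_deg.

wrap1=231.44_deg

crossed belt: β = asin((r1+r2)/C) = asin(23/53) = 25.7193°
wrap1 = wrap2 = π + 2β = 231.4386°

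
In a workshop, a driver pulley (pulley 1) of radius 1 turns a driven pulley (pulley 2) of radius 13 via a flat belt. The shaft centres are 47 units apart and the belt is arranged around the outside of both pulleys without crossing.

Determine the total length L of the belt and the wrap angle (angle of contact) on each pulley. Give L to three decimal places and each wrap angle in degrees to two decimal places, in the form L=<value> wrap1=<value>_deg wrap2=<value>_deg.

L=141.063 wrap1=150.42_deg wrap2=209.58_deg

open belt: β = asin((r2−r1)/C) = asin(12/47) = 14.7925°
wrap1 = π − 2β = 150.4150°
wrap2 = π + 2β = 209.5850°
tangent length = C·cosβ = 45.4423
L = r1·wrap1 + r2·wrap2 + 2·C·cosβ = 1·2.6252 + 13·3.6579 + 2·45.4423 = 141.0631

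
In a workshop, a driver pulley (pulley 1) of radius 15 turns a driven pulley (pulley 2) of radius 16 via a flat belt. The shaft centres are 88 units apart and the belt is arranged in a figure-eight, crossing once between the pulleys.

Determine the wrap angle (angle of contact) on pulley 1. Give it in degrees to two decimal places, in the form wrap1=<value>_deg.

crossed belt: β = asin((r1+r2)/C) = asin(31/88) = 20.6264°
wrap1 = wrap2 = π + 2β = 221.2528°

wrap1=221.25_deg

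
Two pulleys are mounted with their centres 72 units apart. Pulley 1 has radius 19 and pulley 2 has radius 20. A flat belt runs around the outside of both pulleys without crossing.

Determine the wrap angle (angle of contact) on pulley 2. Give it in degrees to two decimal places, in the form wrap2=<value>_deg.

open belt: β = asin((r2−r1)/C) = asin(1/72) = 0.7958°
wrap1 = π − 2β = 178.4084°
wrap2 = π + 2β = 181.5916°

wrap2=181.59_deg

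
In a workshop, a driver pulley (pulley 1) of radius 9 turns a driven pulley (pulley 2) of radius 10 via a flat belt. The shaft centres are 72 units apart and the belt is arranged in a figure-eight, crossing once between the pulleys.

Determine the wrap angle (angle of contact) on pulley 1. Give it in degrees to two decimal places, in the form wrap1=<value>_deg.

crossed belt: β = asin((r1+r2)/C) = asin(19/72) = 15.3009°
wrap1 = wrap2 = π + 2β = 210.6019°

wrap1=210.60_deg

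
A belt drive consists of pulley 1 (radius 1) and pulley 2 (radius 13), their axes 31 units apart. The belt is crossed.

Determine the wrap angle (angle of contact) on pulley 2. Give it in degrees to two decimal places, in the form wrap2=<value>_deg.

wrap2=233.69_deg

crossed belt: β = asin((r1+r2)/C) = asin(14/31) = 26.8472°
wrap1 = wrap2 = π + 2β = 233.6944°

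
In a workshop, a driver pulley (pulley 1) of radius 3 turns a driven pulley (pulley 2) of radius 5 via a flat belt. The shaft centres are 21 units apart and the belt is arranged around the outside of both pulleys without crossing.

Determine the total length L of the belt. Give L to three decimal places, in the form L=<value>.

L=67.323

open belt: β = asin((r2−r1)/C) = asin(2/21) = 5.4650°
wrap1 = π − 2β = 169.0700°
wrap2 = π + 2β = 190.9300°
tangent length = C·cosβ = 20.9045
L = r1·wrap1 + r2·wrap2 + 2·C·cosβ = 3·2.9508 + 5·3.3324 + 2·20.9045 = 67.3234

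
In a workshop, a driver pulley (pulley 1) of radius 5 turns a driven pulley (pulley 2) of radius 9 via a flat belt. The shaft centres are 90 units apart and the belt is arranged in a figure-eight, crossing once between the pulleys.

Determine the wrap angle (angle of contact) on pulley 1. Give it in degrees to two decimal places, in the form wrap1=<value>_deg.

wrap1=197.90_deg

crossed belt: β = asin((r1+r2)/C) = asin(14/90) = 8.9490°
wrap1 = wrap2 = π + 2β = 197.8980°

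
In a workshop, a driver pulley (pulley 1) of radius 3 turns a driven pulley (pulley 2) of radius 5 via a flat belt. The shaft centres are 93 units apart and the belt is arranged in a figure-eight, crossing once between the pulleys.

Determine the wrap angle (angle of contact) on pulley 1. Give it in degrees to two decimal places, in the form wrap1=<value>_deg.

crossed belt: β = asin((r1+r2)/C) = asin(8/93) = 4.9348°
wrap1 = wrap2 = π + 2β = 189.8695°

wrap1=189.87_deg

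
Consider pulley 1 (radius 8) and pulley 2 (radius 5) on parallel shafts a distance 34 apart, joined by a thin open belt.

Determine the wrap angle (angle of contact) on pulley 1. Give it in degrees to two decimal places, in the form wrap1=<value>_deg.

wrap1=190.12_deg

open belt: β = asin((r2−r1)/C) = asin(-3/34) = -5.0621°
wrap1 = π − 2β = 190.1242°
wrap2 = π + 2β = 169.8758°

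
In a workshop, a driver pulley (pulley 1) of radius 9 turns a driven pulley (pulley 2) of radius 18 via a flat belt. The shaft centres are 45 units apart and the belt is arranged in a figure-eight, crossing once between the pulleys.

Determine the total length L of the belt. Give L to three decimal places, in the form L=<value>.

L=191.572

crossed belt: β = asin((r1+r2)/C) = asin(27/45) = 36.8699°
wrap1 = wrap2 = π + 2β = 253.7398°
tangent length = C·cosβ = 36.0000
L = (r1+r2)·wrap + 2·C·cosβ = 27·4.4286 + 2·36.0000 = 191.5721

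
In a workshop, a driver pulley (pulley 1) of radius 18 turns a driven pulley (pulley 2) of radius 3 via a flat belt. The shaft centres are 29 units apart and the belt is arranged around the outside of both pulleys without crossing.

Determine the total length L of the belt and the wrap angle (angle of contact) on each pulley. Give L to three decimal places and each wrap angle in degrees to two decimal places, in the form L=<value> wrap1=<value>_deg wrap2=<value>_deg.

open belt: β = asin((r2−r1)/C) = asin(-15/29) = -31.1474°
wrap1 = π − 2β = 242.2948°
wrap2 = π + 2β = 117.7052°
tangent length = C·cosβ = 24.8193
L = r1·wrap1 + r2·wrap2 + 2·C·cosβ = 18·4.2288 + 3·2.0543 + 2·24.8193 = 131.9209

L=131.921 wrap1=242.29_deg wrap2=117.71_deg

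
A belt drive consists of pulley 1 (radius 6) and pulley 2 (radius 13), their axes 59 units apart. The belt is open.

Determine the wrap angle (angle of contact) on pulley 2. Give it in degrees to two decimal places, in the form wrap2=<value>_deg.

wrap2=193.63_deg

open belt: β = asin((r2−r1)/C) = asin(7/59) = 6.8139°
wrap1 = π − 2β = 166.3723°
wrap2 = π + 2β = 193.6277°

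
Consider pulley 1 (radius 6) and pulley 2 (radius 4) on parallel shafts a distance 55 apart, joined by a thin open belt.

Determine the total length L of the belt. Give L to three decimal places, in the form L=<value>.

open belt: β = asin((r2−r1)/C) = asin(-2/55) = -2.0839°
wrap1 = π − 2β = 184.1679°
wrap2 = π + 2β = 175.8321°
tangent length = C·cosβ = 54.9636
L = r1·wrap1 + r2·wrap2 + 2·C·cosβ = 6·3.2143 + 4·3.0688 + 2·54.9636 = 141.4887

L=141.489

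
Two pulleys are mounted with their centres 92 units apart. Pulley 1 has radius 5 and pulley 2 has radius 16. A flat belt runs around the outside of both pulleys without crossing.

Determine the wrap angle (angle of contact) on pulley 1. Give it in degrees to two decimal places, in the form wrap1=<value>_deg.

wrap1=166.27_deg

open belt: β = asin((r2−r1)/C) = asin(11/92) = 6.8670°
wrap1 = π − 2β = 166.2660°
wrap2 = π + 2β = 193.7340°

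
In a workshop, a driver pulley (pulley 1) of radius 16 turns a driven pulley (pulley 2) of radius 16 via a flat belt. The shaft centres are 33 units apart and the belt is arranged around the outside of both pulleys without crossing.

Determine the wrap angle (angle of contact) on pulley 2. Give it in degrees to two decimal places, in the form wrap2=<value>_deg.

wrap2=180.00_deg

open belt: β = asin((r2−r1)/C) = asin(0/33) = 0.0000°
wrap1 = π − 2β = 180.0000°
wrap2 = π + 2β = 180.0000°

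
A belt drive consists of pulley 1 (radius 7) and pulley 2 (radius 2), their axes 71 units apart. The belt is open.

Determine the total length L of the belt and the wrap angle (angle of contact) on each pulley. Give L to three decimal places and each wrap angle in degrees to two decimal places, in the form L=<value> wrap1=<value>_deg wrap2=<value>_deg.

L=170.627 wrap1=188.08_deg wrap2=171.92_deg

open belt: β = asin((r2−r1)/C) = asin(-5/71) = -4.0383°
wrap1 = π − 2β = 188.0765°
wrap2 = π + 2β = 171.9235°
tangent length = C·cosβ = 70.8237
L = r1·wrap1 + r2·wrap2 + 2·C·cosβ = 7·3.2826 + 2·3.0006 + 2·70.8237 = 170.6266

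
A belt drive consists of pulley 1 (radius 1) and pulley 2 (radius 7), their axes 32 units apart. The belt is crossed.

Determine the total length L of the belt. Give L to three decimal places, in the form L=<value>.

crossed belt: β = asin((r1+r2)/C) = asin(8/32) = 14.4775°
wrap1 = wrap2 = π + 2β = 208.9550°
tangent length = C·cosβ = 30.9839
L = (r1+r2)·wrap + 2·C·cosβ = 8·3.6470 + 2·30.9839 = 91.1434

L=91.143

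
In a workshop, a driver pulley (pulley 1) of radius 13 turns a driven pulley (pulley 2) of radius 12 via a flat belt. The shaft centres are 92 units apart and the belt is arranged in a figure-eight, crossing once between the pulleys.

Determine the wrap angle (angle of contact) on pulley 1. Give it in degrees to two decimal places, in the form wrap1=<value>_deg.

crossed belt: β = asin((r1+r2)/C) = asin(25/92) = 15.7678°
wrap1 = wrap2 = π + 2β = 211.5356°

wrap1=211.54_deg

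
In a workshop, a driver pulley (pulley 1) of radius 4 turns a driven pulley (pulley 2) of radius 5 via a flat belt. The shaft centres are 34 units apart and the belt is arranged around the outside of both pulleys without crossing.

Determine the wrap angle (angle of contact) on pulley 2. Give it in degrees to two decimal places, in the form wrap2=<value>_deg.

open belt: β = asin((r2−r1)/C) = asin(1/34) = 1.6854°
wrap1 = π − 2β = 176.6292°
wrap2 = π + 2β = 183.3708°

wrap2=183.37_deg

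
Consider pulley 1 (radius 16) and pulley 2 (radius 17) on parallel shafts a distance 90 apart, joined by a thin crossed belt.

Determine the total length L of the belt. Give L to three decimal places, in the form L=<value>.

L=295.914

crossed belt: β = asin((r1+r2)/C) = asin(33/90) = 21.5102°
wrap1 = wrap2 = π + 2β = 223.0204°
tangent length = C·cosβ = 83.7317
L = (r1+r2)·wrap + 2·C·cosβ = 33·3.8924 + 2·83.7317 = 295.9139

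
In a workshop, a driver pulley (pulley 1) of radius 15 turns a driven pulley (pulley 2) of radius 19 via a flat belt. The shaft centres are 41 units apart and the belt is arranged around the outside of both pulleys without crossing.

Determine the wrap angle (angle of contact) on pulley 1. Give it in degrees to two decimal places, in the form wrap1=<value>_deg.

open belt: β = asin((r2−r1)/C) = asin(4/41) = 5.5987°
wrap1 = π − 2β = 168.8025°
wrap2 = π + 2β = 191.1975°

wrap1=168.80_deg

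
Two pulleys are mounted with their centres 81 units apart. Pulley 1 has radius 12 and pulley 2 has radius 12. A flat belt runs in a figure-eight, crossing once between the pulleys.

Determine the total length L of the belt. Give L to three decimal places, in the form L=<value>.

L=244.563

crossed belt: β = asin((r1+r2)/C) = asin(24/81) = 17.2353°
wrap1 = wrap2 = π + 2β = 214.4706°
tangent length = C·cosβ = 77.3628
L = (r1+r2)·wrap + 2·C·cosβ = 24·3.7432 + 2·77.3628 = 244.5628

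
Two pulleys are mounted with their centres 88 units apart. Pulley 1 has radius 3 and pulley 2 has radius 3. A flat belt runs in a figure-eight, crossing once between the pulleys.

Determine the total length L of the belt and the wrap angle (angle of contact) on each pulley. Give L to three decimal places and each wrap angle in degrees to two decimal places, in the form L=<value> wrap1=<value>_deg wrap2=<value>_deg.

crossed belt: β = asin((r1+r2)/C) = asin(6/88) = 3.9096°
wrap1 = wrap2 = π + 2β = 187.8191°
tangent length = C·cosβ = 87.7952
L = (r1+r2)·wrap + 2·C·cosβ = 6·3.2781 + 2·87.7952 = 195.2588

L=195.259 wrap1=187.82_deg wrap2=187.82_deg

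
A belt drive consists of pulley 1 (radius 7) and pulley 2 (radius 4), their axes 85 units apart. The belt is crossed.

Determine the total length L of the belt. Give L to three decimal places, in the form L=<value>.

L=205.983

crossed belt: β = asin((r1+r2)/C) = asin(11/85) = 7.4356°
wrap1 = wrap2 = π + 2β = 194.8712°
tangent length = C·cosβ = 84.2852
L = (r1+r2)·wrap + 2·C·cosβ = 11·3.4011 + 2·84.2852 = 205.9830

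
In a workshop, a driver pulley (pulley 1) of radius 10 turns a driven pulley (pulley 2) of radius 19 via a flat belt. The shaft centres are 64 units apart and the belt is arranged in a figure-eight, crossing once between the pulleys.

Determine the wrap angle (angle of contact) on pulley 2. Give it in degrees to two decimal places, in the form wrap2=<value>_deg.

crossed belt: β = asin((r1+r2)/C) = asin(29/64) = 26.9444°
wrap1 = wrap2 = π + 2β = 233.8887°

wrap2=233.89_deg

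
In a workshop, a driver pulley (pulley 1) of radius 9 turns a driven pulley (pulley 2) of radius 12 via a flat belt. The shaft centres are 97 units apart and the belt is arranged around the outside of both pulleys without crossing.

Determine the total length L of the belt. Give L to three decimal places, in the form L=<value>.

open belt: β = asin((r2−r1)/C) = asin(3/97) = 1.7723°
wrap1 = π − 2β = 176.4554°
wrap2 = π + 2β = 183.5446°
tangent length = C·cosβ = 96.9536
L = r1·wrap1 + r2·wrap2 + 2·C·cosβ = 9·3.0797 + 12·3.2035 + 2·96.9536 = 260.0662

L=260.066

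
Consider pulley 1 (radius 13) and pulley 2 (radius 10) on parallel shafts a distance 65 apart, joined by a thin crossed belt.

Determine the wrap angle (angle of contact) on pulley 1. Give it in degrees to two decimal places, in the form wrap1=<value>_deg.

wrap1=221.45_deg

crossed belt: β = asin((r1+r2)/C) = asin(23/65) = 20.7227°
wrap1 = wrap2 = π + 2β = 221.4455°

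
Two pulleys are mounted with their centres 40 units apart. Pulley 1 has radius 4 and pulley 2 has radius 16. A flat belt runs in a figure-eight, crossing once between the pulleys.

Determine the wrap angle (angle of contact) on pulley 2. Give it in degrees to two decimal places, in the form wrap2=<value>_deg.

wrap2=240.00_deg

crossed belt: β = asin((r1+r2)/C) = asin(20/40) = 30.0000°
wrap1 = wrap2 = π + 2β = 240.0000°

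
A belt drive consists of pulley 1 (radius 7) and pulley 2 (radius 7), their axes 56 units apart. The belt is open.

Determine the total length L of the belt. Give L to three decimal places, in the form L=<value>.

open belt: β = asin((r2−r1)/C) = asin(0/56) = 0.0000°
wrap1 = π − 2β = 180.0000°
wrap2 = π + 2β = 180.0000°
tangent length = C·cosβ = 56.0000
L = r1·wrap1 + r2·wrap2 + 2·C·cosβ = 7·3.1416 + 7·3.1416 + 2·56.0000 = 155.9823

L=155.982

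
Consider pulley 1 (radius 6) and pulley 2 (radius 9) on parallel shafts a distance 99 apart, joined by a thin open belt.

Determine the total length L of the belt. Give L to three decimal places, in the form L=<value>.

L=245.215

open belt: β = asin((r2−r1)/C) = asin(3/99) = 1.7365°
wrap1 = π − 2β = 176.5270°
wrap2 = π + 2β = 183.4730°
tangent length = C·cosβ = 98.9545
L = r1·wrap1 + r2·wrap2 + 2·C·cosβ = 6·3.0810 + 9·3.2022 + 2·98.9545 = 245.2148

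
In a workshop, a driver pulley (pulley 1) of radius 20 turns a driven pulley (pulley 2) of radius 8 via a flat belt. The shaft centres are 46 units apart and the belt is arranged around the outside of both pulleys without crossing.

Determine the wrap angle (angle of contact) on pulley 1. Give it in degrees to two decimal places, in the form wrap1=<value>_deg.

open belt: β = asin((r2−r1)/C) = asin(-12/46) = -15.1217°
wrap1 = π − 2β = 210.2433°
wrap2 = π + 2β = 149.7567°

wrap1=210.24_deg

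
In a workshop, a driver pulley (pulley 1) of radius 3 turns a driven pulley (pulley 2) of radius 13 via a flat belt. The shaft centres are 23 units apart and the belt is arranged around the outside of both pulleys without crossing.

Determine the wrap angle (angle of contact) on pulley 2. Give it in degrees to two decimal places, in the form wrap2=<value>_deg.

open belt: β = asin((r2−r1)/C) = asin(10/23) = 25.7715°
wrap1 = π − 2β = 128.4571°
wrap2 = π + 2β = 231.5429°

wrap2=231.54_deg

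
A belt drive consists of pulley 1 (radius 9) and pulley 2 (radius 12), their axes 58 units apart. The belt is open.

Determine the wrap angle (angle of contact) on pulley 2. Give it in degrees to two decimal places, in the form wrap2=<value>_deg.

wrap2=185.93_deg

open belt: β = asin((r2−r1)/C) = asin(3/58) = 2.9649°
wrap1 = π − 2β = 174.0702°
wrap2 = π + 2β = 185.9298°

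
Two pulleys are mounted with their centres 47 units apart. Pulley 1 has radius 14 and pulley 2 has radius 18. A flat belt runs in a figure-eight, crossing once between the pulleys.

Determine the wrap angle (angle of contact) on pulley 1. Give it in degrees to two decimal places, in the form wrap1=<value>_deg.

wrap1=265.82_deg

crossed belt: β = asin((r1+r2)/C) = asin(32/47) = 42.9102°
wrap1 = wrap2 = π + 2β = 265.8204°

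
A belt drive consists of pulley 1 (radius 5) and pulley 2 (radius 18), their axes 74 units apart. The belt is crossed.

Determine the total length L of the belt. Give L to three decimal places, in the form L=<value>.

L=227.465

crossed belt: β = asin((r1+r2)/C) = asin(23/74) = 18.1081°
wrap1 = wrap2 = π + 2β = 216.2162°
tangent length = C·cosβ = 70.3349
L = (r1+r2)·wrap + 2·C·cosβ = 23·3.7737 + 2·70.3349 = 227.4646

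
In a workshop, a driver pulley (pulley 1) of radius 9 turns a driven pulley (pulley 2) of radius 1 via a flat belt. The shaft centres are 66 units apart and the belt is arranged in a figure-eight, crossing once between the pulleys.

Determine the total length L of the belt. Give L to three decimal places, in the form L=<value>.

L=164.934

crossed belt: β = asin((r1+r2)/C) = asin(10/66) = 8.7147°
wrap1 = wrap2 = π + 2β = 197.4295°
tangent length = C·cosβ = 65.2380
L = (r1+r2)·wrap + 2·C·cosβ = 10·3.4458 + 2·65.2380 = 164.9340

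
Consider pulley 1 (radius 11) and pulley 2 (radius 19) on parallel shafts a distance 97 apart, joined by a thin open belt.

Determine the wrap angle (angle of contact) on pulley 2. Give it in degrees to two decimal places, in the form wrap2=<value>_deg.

open belt: β = asin((r2−r1)/C) = asin(8/97) = 4.7308°
wrap1 = π − 2β = 170.5384°
wrap2 = π + 2β = 189.4616°

wrap2=189.46_deg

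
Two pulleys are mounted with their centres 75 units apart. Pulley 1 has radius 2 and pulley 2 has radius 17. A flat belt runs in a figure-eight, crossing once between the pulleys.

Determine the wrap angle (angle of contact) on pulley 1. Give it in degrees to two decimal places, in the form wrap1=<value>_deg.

crossed belt: β = asin((r1+r2)/C) = asin(19/75) = 14.6748°
wrap1 = wrap2 = π + 2β = 209.3497°

wrap1=209.35_deg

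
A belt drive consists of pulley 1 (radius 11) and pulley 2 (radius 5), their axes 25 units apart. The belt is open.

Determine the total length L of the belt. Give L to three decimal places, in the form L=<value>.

open belt: β = asin((r2−r1)/C) = asin(-6/25) = -13.8865°
wrap1 = π − 2β = 207.7731°
wrap2 = π + 2β = 152.2269°
tangent length = C·cosβ = 24.2693
L = r1·wrap1 + r2·wrap2 + 2·C·cosβ = 11·3.6263 + 5·2.6569 + 2·24.2693 = 101.7125

L=101.713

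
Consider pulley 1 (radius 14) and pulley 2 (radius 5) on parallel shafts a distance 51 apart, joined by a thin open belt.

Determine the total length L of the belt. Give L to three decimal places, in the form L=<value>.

L=163.283

open belt: β = asin((r2−r1)/C) = asin(-9/51) = -10.1642°
wrap1 = π − 2β = 200.3285°
wrap2 = π + 2β = 159.6715°
tangent length = C·cosβ = 50.1996
L = r1·wrap1 + r2·wrap2 + 2·C·cosβ = 14·3.4964 + 5·2.7868 + 2·50.1996 = 163.2827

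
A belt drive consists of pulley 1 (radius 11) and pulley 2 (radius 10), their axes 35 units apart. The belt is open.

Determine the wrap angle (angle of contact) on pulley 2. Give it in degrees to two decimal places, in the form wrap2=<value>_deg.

wrap2=176.73_deg

open belt: β = asin((r2−r1)/C) = asin(-1/35) = -1.6372°
wrap1 = π − 2β = 183.2745°
wrap2 = π + 2β = 176.7255°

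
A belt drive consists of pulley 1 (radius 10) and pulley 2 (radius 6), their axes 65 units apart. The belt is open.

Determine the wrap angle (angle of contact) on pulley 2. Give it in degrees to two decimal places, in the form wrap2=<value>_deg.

open belt: β = asin((r2−r1)/C) = asin(-4/65) = -3.5281°
wrap1 = π − 2β = 187.0562°
wrap2 = π + 2β = 172.9438°

wrap2=172.94_deg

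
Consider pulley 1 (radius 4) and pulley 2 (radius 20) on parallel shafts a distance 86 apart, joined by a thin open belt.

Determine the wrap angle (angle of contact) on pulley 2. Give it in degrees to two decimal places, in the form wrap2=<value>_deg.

open belt: β = asin((r2−r1)/C) = asin(16/86) = 10.7222°
wrap1 = π − 2β = 158.5557°
wrap2 = π + 2β = 201.4443°

wrap2=201.44_deg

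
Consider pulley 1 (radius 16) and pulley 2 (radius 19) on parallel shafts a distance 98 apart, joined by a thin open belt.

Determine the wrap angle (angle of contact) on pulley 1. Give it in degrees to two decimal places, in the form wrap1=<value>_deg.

wrap1=176.49_deg

open belt: β = asin((r2−r1)/C) = asin(3/98) = 1.7542°
wrap1 = π − 2β = 176.4915°
wrap2 = π + 2β = 183.5085°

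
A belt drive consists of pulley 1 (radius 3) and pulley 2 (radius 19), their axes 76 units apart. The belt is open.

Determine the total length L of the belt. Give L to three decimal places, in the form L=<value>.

open belt: β = asin((r2−r1)/C) = asin(16/76) = 12.1532°
wrap1 = π − 2β = 155.6936°
wrap2 = π + 2β = 204.3064°
tangent length = C·cosβ = 74.2967
L = r1·wrap1 + r2·wrap2 + 2·C·cosβ = 3·2.7174 + 19·3.5658 + 2·74.2967 = 224.4961

L=224.496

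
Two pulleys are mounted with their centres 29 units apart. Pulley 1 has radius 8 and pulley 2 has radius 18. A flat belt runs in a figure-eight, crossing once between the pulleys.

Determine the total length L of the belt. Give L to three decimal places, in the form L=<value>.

crossed belt: β = asin((r1+r2)/C) = asin(26/29) = 63.7084°
wrap1 = wrap2 = π + 2β = 307.4169°
tangent length = C·cosβ = 12.8452
L = (r1+r2)·wrap + 2·C·cosβ = 26·5.3654 + 2·12.8452 = 165.1918

L=165.192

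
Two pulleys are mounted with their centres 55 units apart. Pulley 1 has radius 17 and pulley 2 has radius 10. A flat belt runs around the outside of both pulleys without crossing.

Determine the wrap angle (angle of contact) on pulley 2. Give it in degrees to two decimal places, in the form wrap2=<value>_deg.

wrap2=165.38_deg

open belt: β = asin((r2−r1)/C) = asin(-7/55) = -7.3120°
wrap1 = π − 2β = 194.6240°
wrap2 = π + 2β = 165.3760°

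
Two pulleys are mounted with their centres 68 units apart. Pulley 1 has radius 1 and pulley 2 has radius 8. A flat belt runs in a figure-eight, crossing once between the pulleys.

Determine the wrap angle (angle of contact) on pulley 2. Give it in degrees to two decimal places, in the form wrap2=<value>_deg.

crossed belt: β = asin((r1+r2)/C) = asin(9/68) = 7.6056°
wrap1 = wrap2 = π + 2β = 195.2112°

wrap2=195.21_deg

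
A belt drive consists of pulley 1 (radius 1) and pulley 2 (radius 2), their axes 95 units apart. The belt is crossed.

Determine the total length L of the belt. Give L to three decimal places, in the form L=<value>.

crossed belt: β = asin((r1+r2)/C) = asin(3/95) = 1.8096°
wrap1 = wrap2 = π + 2β = 183.6193°
tangent length = C·cosβ = 94.9526
L = (r1+r2)·wrap + 2·C·cosβ = 3·3.2048 + 2·94.9526 = 199.5195

L=199.520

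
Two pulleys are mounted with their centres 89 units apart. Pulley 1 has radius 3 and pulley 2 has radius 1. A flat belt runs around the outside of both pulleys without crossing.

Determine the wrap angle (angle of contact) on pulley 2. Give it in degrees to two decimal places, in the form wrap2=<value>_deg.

open belt: β = asin((r2−r1)/C) = asin(-2/89) = -1.2877°
wrap1 = π − 2β = 182.5753°
wrap2 = π + 2β = 177.4247°

wrap2=177.42_deg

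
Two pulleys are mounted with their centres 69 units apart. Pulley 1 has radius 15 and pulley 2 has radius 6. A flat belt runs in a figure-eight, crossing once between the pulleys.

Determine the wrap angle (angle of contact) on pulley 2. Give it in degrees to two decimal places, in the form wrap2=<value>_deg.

wrap2=215.44_deg

crossed belt: β = asin((r1+r2)/C) = asin(21/69) = 17.7189°
wrap1 = wrap2 = π + 2β = 215.4379°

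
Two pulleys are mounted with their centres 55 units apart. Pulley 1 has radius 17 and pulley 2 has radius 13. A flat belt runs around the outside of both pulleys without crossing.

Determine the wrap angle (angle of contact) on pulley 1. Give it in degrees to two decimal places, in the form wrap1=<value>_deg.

wrap1=188.34_deg

open belt: β = asin((r2−r1)/C) = asin(-4/55) = -4.1706°
wrap1 = π − 2β = 188.3413°
wrap2 = π + 2β = 171.6587°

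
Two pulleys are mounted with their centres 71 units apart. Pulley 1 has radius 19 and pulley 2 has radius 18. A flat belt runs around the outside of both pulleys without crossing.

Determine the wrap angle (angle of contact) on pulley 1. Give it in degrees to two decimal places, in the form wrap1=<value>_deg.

open belt: β = asin((r2−r1)/C) = asin(-1/71) = -0.8070°
wrap1 = π − 2β = 181.6140°
wrap2 = π + 2β = 178.3860°

wrap1=181.61_deg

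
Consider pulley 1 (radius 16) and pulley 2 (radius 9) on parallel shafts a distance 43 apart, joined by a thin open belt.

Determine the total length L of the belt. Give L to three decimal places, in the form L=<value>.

open belt: β = asin((r2−r1)/C) = asin(-7/43) = -9.3689°
wrap1 = π − 2β = 198.7378°
wrap2 = π + 2β = 161.2622°
tangent length = C·cosβ = 42.4264
L = r1·wrap1 + r2·wrap2 + 2·C·cosβ = 16·3.4686 + 9·2.8146 + 2·42.4264 = 165.6819

L=165.682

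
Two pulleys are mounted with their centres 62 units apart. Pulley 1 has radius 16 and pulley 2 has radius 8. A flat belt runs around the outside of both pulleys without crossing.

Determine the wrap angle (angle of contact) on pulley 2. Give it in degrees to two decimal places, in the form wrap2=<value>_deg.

wrap2=165.17_deg

open belt: β = asin((r2−r1)/C) = asin(-8/62) = -7.4137°
wrap1 = π − 2β = 194.8273°
wrap2 = π + 2β = 165.1727°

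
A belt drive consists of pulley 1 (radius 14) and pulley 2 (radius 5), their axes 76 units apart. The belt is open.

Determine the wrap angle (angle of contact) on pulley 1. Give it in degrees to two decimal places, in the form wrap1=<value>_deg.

wrap1=193.60_deg

open belt: β = asin((r2−r1)/C) = asin(-9/76) = -6.8010°
wrap1 = π − 2β = 193.6020°
wrap2 = π + 2β = 166.3980°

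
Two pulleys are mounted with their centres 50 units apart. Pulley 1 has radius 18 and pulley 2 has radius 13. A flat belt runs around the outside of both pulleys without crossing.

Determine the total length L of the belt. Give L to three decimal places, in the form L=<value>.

L=197.890

open belt: β = asin((r2−r1)/C) = asin(-5/50) = -5.7392°
wrap1 = π − 2β = 191.4783°
wrap2 = π + 2β = 168.5217°
tangent length = C·cosβ = 49.7494
L = r1·wrap1 + r2·wrap2 + 2·C·cosβ = 18·3.3419 + 13·2.9413 + 2·49.7494 = 197.8898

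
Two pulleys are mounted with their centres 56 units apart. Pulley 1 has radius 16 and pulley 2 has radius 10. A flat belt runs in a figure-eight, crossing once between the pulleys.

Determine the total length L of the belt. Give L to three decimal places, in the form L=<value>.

L=205.985

crossed belt: β = asin((r1+r2)/C) = asin(26/56) = 27.6640°
wrap1 = wrap2 = π + 2β = 235.3280°
tangent length = C·cosβ = 49.5984
L = (r1+r2)·wrap + 2·C·cosβ = 26·4.1072 + 2·49.5984 = 205.9852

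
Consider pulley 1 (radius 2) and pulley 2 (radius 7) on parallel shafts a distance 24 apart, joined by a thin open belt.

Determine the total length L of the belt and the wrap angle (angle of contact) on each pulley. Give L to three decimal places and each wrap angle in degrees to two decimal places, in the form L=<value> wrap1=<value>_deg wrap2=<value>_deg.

open belt: β = asin((r2−r1)/C) = asin(5/24) = 12.0247°
wrap1 = π − 2β = 155.9506°
wrap2 = π + 2β = 204.0494°
tangent length = C·cosβ = 23.4734
L = r1·wrap1 + r2·wrap2 + 2·C·cosβ = 2·2.7219 + 7·3.5613 + 2·23.4734 = 77.3198

L=77.320 wrap1=155.95_deg wrap2=204.05_deg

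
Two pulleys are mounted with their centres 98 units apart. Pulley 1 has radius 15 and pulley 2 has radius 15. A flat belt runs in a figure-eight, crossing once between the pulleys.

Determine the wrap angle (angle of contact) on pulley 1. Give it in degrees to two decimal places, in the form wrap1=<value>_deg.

wrap1=215.65_deg

crossed belt: β = asin((r1+r2)/C) = asin(30/98) = 17.8257°
wrap1 = wrap2 = π + 2β = 215.6514°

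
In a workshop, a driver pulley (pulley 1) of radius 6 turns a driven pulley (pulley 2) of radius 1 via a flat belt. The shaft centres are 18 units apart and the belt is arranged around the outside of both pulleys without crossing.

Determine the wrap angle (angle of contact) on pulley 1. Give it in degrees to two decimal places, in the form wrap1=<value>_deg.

open belt: β = asin((r2−r1)/C) = asin(-5/18) = -16.1276°
wrap1 = π − 2β = 212.2552°
wrap2 = π + 2β = 147.7448°

wrap1=212.26_deg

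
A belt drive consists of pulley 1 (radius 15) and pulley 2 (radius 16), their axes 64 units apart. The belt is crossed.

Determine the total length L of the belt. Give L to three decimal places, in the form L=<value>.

L=240.722

crossed belt: β = asin((r1+r2)/C) = asin(31/64) = 28.9715°
wrap1 = wrap2 = π + 2β = 237.9431°
tangent length = C·cosβ = 55.9911
L = (r1+r2)·wrap + 2·C·cosβ = 31·4.1529 + 2·55.9911 = 240.7217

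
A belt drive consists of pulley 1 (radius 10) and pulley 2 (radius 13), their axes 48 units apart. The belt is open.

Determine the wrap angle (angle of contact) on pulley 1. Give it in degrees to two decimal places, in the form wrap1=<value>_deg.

wrap1=172.83_deg

open belt: β = asin((r2−r1)/C) = asin(3/48) = 3.5833°
wrap1 = π − 2β = 172.8334°
wrap2 = π + 2β = 187.1666°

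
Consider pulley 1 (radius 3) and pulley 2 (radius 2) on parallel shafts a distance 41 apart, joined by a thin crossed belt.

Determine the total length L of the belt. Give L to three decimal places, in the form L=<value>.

L=98.318

crossed belt: β = asin((r1+r2)/C) = asin(5/41) = 7.0047°
wrap1 = wrap2 = π + 2β = 194.0095°
tangent length = C·cosβ = 40.6940
L = (r1+r2)·wrap + 2·C·cosβ = 5·3.3861 + 2·40.6940 = 98.3185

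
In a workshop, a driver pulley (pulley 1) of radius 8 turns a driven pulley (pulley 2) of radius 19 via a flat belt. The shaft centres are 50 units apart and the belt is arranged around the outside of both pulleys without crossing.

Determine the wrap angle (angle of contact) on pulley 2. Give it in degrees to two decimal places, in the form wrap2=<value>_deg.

wrap2=205.42_deg

open belt: β = asin((r2−r1)/C) = asin(11/50) = 12.7090°
wrap1 = π − 2β = 154.5819°
wrap2 = π + 2β = 205.4181°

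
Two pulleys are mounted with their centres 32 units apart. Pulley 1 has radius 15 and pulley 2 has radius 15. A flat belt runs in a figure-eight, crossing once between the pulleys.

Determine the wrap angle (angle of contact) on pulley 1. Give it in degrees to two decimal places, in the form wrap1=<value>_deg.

wrap1=319.27_deg

crossed belt: β = asin((r1+r2)/C) = asin(30/32) = 69.6359°
wrap1 = wrap2 = π + 2β = 319.2717°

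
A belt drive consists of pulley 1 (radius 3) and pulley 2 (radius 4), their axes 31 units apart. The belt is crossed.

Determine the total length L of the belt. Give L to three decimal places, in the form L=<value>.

L=85.579

crossed belt: β = asin((r1+r2)/C) = asin(7/31) = 13.0503°
wrap1 = wrap2 = π + 2β = 206.1006°
tangent length = C·cosβ = 30.1993
L = (r1+r2)·wrap + 2·C·cosβ = 7·3.5971 + 2·30.1993 = 85.5786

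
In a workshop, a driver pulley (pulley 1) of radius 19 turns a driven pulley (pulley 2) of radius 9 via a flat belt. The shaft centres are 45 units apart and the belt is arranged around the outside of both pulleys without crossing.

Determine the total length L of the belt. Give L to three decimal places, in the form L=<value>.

open belt: β = asin((r2−r1)/C) = asin(-10/45) = -12.8396°
wrap1 = π − 2β = 205.6792°
wrap2 = π + 2β = 154.3208°
tangent length = C·cosβ = 43.8748
L = r1·wrap1 + r2·wrap2 + 2·C·cosβ = 19·3.5898 + 9·2.6934 + 2·43.8748 = 180.1961

L=180.196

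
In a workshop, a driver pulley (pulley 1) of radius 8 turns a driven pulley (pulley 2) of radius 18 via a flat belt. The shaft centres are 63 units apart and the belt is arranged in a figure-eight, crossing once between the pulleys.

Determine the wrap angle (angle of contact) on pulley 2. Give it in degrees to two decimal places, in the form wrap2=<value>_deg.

crossed belt: β = asin((r1+r2)/C) = asin(26/63) = 24.3745°
wrap1 = wrap2 = π + 2β = 228.7489°

wrap2=228.75_deg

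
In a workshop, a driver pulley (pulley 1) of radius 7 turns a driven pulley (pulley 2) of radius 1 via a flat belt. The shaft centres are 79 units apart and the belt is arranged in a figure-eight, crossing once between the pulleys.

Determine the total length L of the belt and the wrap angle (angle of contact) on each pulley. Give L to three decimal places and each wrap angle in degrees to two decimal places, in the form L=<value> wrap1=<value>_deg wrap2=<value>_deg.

crossed belt: β = asin((r1+r2)/C) = asin(8/79) = 5.8121°
wrap1 = wrap2 = π + 2β = 191.6241°
tangent length = C·cosβ = 78.5939
L = (r1+r2)·wrap + 2·C·cosβ = 8·3.3445 + 2·78.5939 = 183.9436

L=183.944 wrap1=191.62_deg wrap2=191.62_deg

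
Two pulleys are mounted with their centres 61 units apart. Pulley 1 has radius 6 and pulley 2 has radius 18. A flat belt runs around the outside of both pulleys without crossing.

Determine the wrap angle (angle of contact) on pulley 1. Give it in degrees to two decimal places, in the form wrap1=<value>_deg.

wrap1=157.31_deg

open belt: β = asin((r2−r1)/C) = asin(12/61) = 11.3453°
wrap1 = π − 2β = 157.3094°
wrap2 = π + 2β = 202.6906°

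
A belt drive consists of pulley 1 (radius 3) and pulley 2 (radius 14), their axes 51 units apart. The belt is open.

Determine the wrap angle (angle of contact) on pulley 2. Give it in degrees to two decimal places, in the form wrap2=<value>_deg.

wrap2=204.91_deg

open belt: β = asin((r2−r1)/C) = asin(11/51) = 12.4558°
wrap1 = π − 2β = 155.0884°
wrap2 = π + 2β = 204.9116°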